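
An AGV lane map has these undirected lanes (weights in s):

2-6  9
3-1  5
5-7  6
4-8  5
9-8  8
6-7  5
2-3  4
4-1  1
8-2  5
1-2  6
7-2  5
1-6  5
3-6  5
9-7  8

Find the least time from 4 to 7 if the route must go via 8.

15 s

Best 4 to 8: 4 → 8 costing 5
Best 8 to 7: 8 → 2 → 7 costing 10
Total via 8: 5 + 10 = 15 s.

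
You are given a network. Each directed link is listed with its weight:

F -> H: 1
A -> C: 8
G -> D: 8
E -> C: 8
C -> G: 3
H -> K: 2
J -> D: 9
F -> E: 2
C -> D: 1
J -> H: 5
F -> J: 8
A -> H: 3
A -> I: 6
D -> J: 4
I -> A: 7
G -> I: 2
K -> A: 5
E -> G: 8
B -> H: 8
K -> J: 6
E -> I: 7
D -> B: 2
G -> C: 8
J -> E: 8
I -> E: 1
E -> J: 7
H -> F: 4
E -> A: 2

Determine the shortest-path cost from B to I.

21

Running Dijkstra from B:
B: 0
H: 8  (via B)
K: 10  (via H)
F: 12  (via H)
E: 14  (via F)
A: 15  (via K)
J: 16  (via K)
I: 21  (via E)
Shortest route: B–H–F–E–I = 21.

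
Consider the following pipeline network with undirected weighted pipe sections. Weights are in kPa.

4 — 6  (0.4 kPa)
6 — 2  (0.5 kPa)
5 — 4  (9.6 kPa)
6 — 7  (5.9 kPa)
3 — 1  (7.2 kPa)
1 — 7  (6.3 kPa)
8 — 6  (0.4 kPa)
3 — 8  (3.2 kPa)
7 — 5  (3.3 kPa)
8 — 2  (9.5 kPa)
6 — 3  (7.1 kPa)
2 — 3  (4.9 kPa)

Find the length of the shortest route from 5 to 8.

9.6 kPa

Shortest distances from 5:
5: 0
7: 3.3  (via 5)
6: 9.2  (via 7)
1: 9.6  (via 7)
4: 9.6  (via 5)
8: 9.6  (via 6)
Shortest route: 5–7–6–8 = 9.6 kPa.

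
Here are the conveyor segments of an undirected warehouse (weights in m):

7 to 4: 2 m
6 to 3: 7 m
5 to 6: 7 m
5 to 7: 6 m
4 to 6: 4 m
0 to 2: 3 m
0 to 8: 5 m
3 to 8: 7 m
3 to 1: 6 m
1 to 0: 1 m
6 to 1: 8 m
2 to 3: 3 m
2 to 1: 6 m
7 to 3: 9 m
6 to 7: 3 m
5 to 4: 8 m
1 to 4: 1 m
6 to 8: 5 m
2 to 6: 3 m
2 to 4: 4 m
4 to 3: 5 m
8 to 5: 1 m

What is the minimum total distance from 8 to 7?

Candidate routes:
8 → 6 → 7: 5+3 = 8
8 → 5 → 7: 1+6 = 7
8 → 0 → 1 → 4 → 7: 5+1+1+2 = 9
The minimum is 7 m via 8 → 5 → 7.

7 m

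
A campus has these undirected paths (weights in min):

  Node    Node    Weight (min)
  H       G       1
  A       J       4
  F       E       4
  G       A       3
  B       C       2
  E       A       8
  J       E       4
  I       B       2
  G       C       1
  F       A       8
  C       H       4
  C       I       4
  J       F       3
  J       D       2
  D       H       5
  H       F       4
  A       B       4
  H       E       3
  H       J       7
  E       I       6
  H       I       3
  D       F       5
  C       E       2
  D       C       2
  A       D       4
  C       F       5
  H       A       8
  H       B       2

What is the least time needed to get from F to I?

Enumerating some paths:
F–H–B–I: 4+2+2 = 8
F–C–B–I: 5+2+2 = 9
F–H–I: 4+3 = 7
F–C–I: 5+4 = 9
Cheapest is F–H–I at 7 min.

7 min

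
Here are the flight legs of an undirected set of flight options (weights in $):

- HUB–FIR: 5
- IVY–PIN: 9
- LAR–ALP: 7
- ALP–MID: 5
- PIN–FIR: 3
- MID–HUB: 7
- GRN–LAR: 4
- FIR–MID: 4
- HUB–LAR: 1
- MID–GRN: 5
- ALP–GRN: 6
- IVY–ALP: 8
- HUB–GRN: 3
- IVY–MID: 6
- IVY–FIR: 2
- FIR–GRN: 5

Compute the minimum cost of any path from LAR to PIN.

Enumerating some paths:
LAR - GRN - FIR - PIN: 4+5+3 = 12
LAR - HUB - FIR - PIN: 1+5+3 = 9
LAR - HUB - MID - FIR - PIN: 1+7+4+3 = 15
LAR - HUB - GRN - FIR - PIN: 1+3+5+3 = 12
Cheapest is LAR - HUB - FIR - PIN at $9.

$9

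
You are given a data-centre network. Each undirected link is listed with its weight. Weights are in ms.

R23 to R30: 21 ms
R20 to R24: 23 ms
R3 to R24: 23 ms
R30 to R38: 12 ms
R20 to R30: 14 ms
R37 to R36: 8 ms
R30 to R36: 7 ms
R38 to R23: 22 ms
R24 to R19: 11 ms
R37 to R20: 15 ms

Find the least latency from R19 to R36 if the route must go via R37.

57 ms

Shortest R19→R37: R19–R24–R20–R37 = 49
Best R37 to R36: R37–R36 costing 8
Total via R37: 49 + 8 = 57 ms.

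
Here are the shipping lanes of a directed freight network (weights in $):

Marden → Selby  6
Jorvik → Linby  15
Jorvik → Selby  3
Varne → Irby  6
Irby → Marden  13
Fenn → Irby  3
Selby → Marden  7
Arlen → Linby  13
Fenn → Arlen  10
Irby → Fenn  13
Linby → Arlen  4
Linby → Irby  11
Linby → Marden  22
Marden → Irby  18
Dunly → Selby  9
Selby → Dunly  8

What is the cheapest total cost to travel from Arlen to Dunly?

Shortest distances from Arlen:
Arlen: 0
Linby: 13  (via Arlen)
Irby: 24  (via Linby)
Marden: 35  (via Linby)
Fenn: 37  (via Irby)
Selby: 41  (via Marden)
Dunly: 49  (via Selby)
Shortest route: Arlen → Linby → Marden → Selby → Dunly = $49.

$49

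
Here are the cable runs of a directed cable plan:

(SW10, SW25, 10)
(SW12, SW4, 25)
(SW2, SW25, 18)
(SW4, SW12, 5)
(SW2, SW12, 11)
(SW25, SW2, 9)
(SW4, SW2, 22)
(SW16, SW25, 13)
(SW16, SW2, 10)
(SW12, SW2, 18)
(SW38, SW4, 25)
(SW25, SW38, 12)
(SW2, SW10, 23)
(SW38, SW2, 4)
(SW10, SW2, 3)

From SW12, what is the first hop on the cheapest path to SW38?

SW2

Compare a few routes:
SW12 - SW2 - SW10 - SW25 - SW38: 18+23+10+12 = 63
SW12 - SW2 - SW25 - SW38: 18+18+12 = 48
SW12 - SW4 - SW2 - SW25 - SW38: 25+22+18+12 = 77
Cheapest is SW12 - SW2 - SW25 - SW38 at 48.
So from SW12 the first move is to SW2.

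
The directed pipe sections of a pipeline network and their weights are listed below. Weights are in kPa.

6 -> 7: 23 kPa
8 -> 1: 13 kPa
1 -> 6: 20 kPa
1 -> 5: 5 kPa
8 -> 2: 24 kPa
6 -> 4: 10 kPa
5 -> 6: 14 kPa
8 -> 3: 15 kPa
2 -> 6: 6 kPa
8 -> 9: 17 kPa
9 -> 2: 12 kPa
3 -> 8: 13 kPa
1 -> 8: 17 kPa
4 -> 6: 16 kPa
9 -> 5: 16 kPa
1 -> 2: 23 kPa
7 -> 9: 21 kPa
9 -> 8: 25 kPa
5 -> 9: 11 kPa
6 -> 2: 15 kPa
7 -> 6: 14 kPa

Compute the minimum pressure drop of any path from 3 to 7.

Candidate routes:
3 - 8 - 1 - 5 - 6 - 7: 13+13+5+14+23 = 68
3 - 8 - 2 - 6 - 7: 13+24+6+23 = 66
The minimum is 66 kPa via 3 - 8 - 2 - 6 - 7.

66 kPa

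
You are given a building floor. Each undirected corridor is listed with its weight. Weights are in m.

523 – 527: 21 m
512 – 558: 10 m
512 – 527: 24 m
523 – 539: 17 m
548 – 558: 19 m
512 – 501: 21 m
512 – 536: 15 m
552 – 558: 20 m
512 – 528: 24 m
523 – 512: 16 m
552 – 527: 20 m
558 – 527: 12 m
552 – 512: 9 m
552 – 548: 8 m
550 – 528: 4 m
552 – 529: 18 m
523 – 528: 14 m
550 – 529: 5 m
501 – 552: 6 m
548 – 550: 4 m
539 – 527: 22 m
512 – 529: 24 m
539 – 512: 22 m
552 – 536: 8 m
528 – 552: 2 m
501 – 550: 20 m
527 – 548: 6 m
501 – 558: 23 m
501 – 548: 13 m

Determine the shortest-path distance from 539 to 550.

32 m

Enumerating some paths:
539–512–552–528–550: 22+9+2+4 = 37
539–523–528–550: 17+14+4 = 35
539–527–548–550: 22+6+4 = 32
539–527–548–552–528–550: 22+6+8+2+4 = 42
Cheapest is 539–527–548–550 at 32 m.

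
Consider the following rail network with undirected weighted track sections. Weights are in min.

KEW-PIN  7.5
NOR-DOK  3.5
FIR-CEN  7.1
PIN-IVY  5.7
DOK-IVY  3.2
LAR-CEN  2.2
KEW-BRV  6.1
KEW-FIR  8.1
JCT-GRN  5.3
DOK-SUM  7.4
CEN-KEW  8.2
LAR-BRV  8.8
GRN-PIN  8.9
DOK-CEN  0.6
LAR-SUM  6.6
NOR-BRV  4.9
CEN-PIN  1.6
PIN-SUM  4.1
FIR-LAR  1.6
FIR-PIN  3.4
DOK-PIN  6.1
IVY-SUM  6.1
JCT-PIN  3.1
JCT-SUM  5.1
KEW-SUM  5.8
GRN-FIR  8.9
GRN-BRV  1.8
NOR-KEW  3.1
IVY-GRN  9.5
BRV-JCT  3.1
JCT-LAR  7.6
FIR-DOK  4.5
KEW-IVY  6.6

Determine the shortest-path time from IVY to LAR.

6 min

Shortest distances from IVY:
IVY: 0
DOK: 3.2  (via IVY)
CEN: 3.8  (via DOK)
PIN: 5.4  (via CEN)
LAR: 6  (via CEN)
Shortest route: IVY–DOK–CEN–LAR = 6 min.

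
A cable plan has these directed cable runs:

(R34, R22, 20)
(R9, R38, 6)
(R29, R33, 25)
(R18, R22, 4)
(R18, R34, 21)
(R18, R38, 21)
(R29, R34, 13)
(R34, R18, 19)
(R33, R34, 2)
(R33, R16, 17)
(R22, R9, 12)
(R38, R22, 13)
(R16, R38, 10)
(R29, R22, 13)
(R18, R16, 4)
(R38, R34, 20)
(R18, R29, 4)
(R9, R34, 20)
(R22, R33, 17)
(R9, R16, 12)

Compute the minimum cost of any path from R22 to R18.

38

Compare a few routes:
R22 → R9 → R16 → R38 → R34 → R18: 12+12+10+20+19 = 73
R22 → R9 → R38 → R34 → R18: 12+6+20+19 = 57
R22 → R33 → R34 → R18: 17+2+19 = 38
R22 → R9 → R34 → R18: 12+20+19 = 51
Cheapest is R22 → R33 → R34 → R18 at 38.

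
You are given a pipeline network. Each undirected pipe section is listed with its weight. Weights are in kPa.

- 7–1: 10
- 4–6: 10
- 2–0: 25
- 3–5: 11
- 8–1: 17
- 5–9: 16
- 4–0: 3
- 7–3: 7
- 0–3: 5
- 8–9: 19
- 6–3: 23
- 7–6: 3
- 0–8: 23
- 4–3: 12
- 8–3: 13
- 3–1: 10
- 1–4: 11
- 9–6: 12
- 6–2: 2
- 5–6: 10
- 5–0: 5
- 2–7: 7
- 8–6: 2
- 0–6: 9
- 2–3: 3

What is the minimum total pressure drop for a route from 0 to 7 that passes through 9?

36 kPa

Best 0 to 9: 0–5–9 costing 21
Shortest 9→7: 9–6–7 = 15
Total via 9: 21 + 15 = 36 kPa.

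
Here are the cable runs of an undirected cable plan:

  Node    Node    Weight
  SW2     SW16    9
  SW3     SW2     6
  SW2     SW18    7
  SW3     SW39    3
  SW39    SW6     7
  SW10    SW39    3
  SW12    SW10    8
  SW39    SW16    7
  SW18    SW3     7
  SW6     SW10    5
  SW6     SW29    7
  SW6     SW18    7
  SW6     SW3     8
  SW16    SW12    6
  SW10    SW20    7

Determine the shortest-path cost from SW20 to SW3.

13

Candidate routes:
SW20–SW10–SW6–SW39–SW3: 7+5+7+3 = 22
SW20–SW10–SW6–SW3: 7+5+8 = 20
SW20–SW10–SW39–SW3: 7+3+3 = 13
The minimum is 13 via SW20–SW10–SW39–SW3.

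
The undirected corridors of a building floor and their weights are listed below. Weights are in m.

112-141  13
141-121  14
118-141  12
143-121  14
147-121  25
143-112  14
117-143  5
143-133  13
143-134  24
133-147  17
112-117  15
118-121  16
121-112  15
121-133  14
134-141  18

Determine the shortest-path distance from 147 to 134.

Candidate routes:
147–133–143–134: 17+13+24 = 54
147–121–141–134: 25+14+18 = 57
The minimum is 54 m via 147–133–143–134.

54 m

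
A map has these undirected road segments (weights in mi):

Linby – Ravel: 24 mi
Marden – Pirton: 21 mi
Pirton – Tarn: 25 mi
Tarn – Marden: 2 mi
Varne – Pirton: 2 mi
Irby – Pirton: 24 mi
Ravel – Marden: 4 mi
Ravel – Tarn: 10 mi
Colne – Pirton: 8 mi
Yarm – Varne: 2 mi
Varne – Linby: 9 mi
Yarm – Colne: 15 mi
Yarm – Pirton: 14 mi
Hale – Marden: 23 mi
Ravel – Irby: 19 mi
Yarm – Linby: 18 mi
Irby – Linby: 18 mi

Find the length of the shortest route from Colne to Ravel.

Settle nodes by increasing distance from Colne:
Colne: 0
Pirton: 8  (via Colne)
Varne: 10  (via Pirton)
Yarm: 12  (via Varne)
Linby: 19  (via Varne)
Marden: 29  (via Pirton)
Tarn: 31  (via Marden)
Irby: 32  (via Pirton)
Ravel: 33  (via Marden)
Shortest route: Colne → Pirton → Marden → Ravel = 33 mi.

33 mi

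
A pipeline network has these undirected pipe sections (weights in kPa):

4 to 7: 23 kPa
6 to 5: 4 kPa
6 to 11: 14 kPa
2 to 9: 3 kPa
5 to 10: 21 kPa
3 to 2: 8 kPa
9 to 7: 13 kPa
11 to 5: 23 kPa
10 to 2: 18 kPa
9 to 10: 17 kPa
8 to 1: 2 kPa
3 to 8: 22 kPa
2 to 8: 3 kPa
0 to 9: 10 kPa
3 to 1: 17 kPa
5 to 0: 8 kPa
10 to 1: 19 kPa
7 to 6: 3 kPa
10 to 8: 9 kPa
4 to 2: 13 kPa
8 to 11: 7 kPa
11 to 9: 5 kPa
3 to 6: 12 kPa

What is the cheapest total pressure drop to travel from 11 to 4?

Enumerating some paths:
11–9–7–4: 5+13+23 = 41
11–8–2–4: 7+3+13 = 23
11–6–7–4: 14+3+23 = 40
11–9–2–4: 5+3+13 = 21
The minimum is 21 kPa via 11–9–2–4.

21 kPa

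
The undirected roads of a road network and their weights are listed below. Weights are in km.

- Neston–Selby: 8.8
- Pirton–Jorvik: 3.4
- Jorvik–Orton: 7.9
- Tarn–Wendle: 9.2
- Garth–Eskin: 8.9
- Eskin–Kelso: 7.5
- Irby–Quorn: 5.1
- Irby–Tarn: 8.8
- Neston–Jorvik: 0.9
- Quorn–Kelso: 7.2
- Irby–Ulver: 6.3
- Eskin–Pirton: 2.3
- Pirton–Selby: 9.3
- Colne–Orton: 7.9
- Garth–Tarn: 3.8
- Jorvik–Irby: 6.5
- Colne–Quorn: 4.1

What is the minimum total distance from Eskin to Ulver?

Candidate routes:
Eskin–Garth–Tarn–Irby–Ulver: 8.9+3.8+8.8+6.3 = 27.8
Eskin–Pirton–Jorvik–Irby–Ulver: 2.3+3.4+6.5+6.3 = 18.5
Eskin–Kelso–Quorn–Irby–Ulver: 7.5+7.2+5.1+6.3 = 26.1
The minimum is 18.5 km via Eskin–Pirton–Jorvik–Irby–Ulver.

18.5 km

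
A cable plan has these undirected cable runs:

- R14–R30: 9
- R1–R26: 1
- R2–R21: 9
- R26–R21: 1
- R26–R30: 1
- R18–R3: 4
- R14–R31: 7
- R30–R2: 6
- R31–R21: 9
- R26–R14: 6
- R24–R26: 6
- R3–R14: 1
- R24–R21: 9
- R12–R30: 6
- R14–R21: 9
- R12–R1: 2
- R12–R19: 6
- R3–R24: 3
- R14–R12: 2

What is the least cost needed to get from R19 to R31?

Compare a few routes:
R19 - R12 - R1 - R26 - R21 - R31: 6+2+1+1+9 = 19
R19 - R12 - R14 - R31: 6+2+7 = 15
The minimum is 15 via R19 - R12 - R14 - R31.

15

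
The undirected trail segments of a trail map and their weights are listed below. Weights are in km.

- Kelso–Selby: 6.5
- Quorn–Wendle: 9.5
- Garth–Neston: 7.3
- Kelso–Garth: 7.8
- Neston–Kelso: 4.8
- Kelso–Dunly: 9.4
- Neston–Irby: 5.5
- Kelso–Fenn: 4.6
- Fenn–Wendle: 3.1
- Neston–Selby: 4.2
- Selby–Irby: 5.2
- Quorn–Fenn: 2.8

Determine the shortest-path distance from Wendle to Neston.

12.5 km

Candidate routes:
Wendle → Fenn → Kelso → Neston: 3.1+4.6+4.8 = 12.5
Wendle → Quorn → Fenn → Kelso → Neston: 9.5+2.8+4.6+4.8 = 21.7
Wendle → Fenn → Kelso → Selby → Neston: 3.1+4.6+6.5+4.2 = 18.4
Wendle → Fenn → Kelso → Garth → Neston: 3.1+4.6+7.8+7.3 = 22.8
Cheapest is Wendle → Fenn → Kelso → Neston at 12.5 km.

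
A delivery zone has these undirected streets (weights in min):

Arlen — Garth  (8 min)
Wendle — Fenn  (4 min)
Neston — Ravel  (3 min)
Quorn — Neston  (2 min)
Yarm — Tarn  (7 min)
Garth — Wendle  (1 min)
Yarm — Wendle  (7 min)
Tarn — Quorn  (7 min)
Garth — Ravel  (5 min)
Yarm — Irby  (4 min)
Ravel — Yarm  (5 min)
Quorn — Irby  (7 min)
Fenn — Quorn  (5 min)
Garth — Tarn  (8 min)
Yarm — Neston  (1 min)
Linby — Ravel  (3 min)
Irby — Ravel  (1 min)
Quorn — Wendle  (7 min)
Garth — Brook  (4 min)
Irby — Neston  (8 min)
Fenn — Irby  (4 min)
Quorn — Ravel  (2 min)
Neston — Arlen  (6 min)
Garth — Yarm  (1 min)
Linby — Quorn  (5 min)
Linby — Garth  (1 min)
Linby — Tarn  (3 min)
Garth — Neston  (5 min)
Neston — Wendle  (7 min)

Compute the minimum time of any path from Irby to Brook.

9 min

Compare a few routes:
Irby → Ravel → Garth → Brook: 1+5+4 = 10
Irby → Ravel → Neston → Yarm → Garth → Brook: 1+3+1+1+4 = 10
Irby → Ravel → Linby → Garth → Brook: 1+3+1+4 = 9
The minimum is 9 min via Irby → Ravel → Linby → Garth → Brook.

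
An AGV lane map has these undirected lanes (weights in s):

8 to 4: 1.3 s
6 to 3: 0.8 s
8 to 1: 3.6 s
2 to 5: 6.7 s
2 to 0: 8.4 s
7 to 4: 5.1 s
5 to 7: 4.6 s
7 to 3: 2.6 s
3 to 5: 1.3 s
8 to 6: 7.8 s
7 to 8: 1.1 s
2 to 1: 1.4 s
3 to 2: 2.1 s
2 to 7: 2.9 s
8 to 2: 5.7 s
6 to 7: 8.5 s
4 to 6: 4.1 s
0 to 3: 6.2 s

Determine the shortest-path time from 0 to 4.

Enumerating some paths:
0–3–7–8–4: 6.2+2.6+1.1+1.3 = 11.2
0–3–6–4: 6.2+0.8+4.1 = 11.1
The minimum is 11.1 s via 0–3–6–4.

11.1 s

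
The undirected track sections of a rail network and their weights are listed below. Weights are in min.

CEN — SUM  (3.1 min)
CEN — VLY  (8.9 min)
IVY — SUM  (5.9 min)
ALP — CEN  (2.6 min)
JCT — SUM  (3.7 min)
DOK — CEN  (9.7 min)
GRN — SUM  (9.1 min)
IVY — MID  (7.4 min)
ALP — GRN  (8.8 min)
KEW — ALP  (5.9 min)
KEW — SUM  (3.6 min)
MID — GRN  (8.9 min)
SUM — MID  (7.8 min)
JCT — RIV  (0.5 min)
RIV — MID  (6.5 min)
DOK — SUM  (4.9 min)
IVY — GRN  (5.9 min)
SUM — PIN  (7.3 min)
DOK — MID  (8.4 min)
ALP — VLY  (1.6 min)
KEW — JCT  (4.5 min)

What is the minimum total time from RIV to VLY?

Candidate routes:
RIV - JCT - KEW - ALP - VLY: 0.5+4.5+5.9+1.6 = 12.5
RIV - JCT - SUM - KEW - ALP - VLY: 0.5+3.7+3.6+5.9+1.6 = 15.3
RIV - JCT - KEW - SUM - CEN - ALP - VLY: 0.5+4.5+3.6+3.1+2.6+1.6 = 15.9
RIV - JCT - SUM - CEN - ALP - VLY: 0.5+3.7+3.1+2.6+1.6 = 11.5
Cheapest is RIV - JCT - SUM - CEN - ALP - VLY at 11.5 min.

11.5 min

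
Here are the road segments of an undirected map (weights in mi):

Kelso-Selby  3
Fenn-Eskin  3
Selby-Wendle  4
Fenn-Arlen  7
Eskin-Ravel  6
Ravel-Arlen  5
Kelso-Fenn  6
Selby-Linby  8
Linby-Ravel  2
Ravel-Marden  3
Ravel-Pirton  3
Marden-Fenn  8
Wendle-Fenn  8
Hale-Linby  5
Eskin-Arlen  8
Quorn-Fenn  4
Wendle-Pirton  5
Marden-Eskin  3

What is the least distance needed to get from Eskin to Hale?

13 mi

Shortest distances from Eskin:
Eskin: 0
Fenn: 3  (via Eskin)
Marden: 3  (via Eskin)
Ravel: 6  (via Eskin)
Quorn: 7  (via Fenn)
Linby: 8  (via Ravel)
Arlen: 8  (via Eskin)
Pirton: 9  (via Ravel)
Kelso: 9  (via Fenn)
Wendle: 11  (via Fenn)
Selby: 12  (via Kelso)
Hale: 13  (via Linby)
Shortest route: Eskin–Ravel–Linby–Hale = 13 mi.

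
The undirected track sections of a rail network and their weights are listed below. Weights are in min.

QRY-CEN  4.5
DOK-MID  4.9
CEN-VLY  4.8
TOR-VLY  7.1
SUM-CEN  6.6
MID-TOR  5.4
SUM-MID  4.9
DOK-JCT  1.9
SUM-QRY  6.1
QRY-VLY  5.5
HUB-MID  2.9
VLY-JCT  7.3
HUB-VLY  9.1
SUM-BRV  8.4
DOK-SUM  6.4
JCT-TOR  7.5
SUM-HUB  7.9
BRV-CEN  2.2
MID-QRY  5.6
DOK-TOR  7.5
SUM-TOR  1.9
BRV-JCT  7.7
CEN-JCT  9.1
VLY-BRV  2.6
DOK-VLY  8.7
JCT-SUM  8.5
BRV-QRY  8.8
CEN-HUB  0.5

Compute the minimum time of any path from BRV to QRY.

6.7 min

Candidate routes:
BRV - CEN - QRY: 2.2+4.5 = 6.7
BRV - VLY - QRY: 2.6+5.5 = 8.1
Cheapest is BRV - CEN - QRY at 6.7 min.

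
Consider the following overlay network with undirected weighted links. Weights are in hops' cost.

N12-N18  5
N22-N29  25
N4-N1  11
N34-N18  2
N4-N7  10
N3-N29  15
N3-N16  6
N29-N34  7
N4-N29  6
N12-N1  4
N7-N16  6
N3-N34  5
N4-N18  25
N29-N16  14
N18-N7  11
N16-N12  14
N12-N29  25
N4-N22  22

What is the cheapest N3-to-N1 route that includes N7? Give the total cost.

32 hops' cost

Shortest N3→N7: N3–N16–N7 = 12
Shortest N7→N1: N7–N18–N12–N1 = 20
Total via N7: 12 + 20 = 32 hops' cost.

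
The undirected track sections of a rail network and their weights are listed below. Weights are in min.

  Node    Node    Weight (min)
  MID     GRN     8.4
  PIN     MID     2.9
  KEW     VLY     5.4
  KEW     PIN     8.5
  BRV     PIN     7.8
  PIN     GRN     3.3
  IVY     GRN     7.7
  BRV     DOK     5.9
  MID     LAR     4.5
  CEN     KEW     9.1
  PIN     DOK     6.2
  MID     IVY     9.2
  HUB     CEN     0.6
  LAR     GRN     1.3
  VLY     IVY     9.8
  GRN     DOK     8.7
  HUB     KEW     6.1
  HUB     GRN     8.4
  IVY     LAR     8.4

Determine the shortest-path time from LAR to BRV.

12.4 min

Shortest distances from LAR:
LAR: 0
GRN: 1.3  (via LAR)
MID: 4.5  (via LAR)
PIN: 4.6  (via GRN)
IVY: 8.4  (via LAR)
HUB: 9.7  (via GRN)
DOK: 10  (via GRN)
CEN: 10.3  (via HUB)
BRV: 12.4  (via PIN)
Shortest route: LAR–GRN–PIN–BRV = 12.4 min.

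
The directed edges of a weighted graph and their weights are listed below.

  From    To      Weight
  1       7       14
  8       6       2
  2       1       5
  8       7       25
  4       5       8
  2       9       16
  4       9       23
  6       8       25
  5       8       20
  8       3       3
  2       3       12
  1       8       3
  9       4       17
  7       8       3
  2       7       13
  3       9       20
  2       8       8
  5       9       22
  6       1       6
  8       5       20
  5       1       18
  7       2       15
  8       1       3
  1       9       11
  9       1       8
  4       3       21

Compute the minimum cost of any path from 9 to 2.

37

Enumerating some paths:
9 - 1 - 7 - 2: 8+14+15 = 37
9 - 4 - 5 - 1 - 7 - 2: 17+8+18+14+15 = 72
9 - 1 - 8 - 7 - 2: 8+3+25+15 = 51
The minimum is 37 via 9 - 1 - 7 - 2.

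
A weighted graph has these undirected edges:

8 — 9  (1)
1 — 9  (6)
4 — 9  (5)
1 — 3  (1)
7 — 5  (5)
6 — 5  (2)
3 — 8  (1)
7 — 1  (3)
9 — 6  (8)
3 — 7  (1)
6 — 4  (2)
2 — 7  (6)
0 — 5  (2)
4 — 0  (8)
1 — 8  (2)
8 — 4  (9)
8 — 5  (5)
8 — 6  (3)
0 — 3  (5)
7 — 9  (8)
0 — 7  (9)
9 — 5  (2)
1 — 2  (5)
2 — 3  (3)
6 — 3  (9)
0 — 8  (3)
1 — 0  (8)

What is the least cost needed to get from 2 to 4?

9

Settle nodes by increasing distance from 2:
2: 0
3: 3  (via 2)
1: 4  (via 3)
7: 4  (via 3)
8: 4  (via 3)
9: 5  (via 8)
0: 7  (via 8)
5: 7  (via 9)
6: 7  (via 8)
4: 9  (via 6)
Shortest route: 2 → 3 → 8 → 6 → 4 = 9.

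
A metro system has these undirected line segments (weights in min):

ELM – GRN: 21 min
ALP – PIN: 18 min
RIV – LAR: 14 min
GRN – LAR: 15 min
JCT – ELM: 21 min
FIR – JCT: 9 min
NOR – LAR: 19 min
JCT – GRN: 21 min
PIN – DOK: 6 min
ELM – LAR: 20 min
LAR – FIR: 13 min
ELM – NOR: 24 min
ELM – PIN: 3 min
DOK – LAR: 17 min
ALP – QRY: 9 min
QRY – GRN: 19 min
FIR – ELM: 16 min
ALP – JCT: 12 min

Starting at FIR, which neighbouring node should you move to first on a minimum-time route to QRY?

Compare a few routes:
FIR → JCT → ALP → QRY: 9+12+9 = 30
FIR → ELM → PIN → ALP → QRY: 16+3+18+9 = 46
The minimum is 30 min via FIR → JCT → ALP → QRY.
So from FIR the first move is to JCT.

JCT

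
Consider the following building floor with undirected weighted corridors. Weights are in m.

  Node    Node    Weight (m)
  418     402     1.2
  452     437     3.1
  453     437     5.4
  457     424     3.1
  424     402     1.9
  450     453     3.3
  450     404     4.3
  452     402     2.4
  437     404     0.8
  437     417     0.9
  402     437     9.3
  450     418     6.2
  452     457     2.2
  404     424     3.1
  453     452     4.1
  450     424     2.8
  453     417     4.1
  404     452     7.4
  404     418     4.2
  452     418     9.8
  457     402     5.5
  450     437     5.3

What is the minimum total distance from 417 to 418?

Candidate routes:
417 → 437 → 452 → 402 → 418: 0.9+3.1+2.4+1.2 = 7.6
417 → 437 → 404 → 418: 0.9+0.8+4.2 = 5.9
The minimum is 5.9 m via 417 → 437 → 404 → 418.

5.9 m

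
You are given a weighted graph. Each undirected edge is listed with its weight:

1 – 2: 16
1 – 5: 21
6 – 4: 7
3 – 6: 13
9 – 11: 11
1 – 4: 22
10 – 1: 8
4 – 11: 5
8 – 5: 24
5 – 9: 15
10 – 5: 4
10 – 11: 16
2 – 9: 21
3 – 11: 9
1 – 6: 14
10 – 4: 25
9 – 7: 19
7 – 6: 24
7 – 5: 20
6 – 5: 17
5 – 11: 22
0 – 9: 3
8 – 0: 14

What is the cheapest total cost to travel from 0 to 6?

26

Running Dijkstra from 0:
0: 0
9: 3  (via 0)
8: 14  (via 0)
11: 14  (via 9)
5: 18  (via 9)
4: 19  (via 11)
7: 22  (via 9)
10: 22  (via 5)
3: 23  (via 11)
2: 24  (via 9)
6: 26  (via 4)
Shortest route: 0 → 9 → 11 → 4 → 6 = 26.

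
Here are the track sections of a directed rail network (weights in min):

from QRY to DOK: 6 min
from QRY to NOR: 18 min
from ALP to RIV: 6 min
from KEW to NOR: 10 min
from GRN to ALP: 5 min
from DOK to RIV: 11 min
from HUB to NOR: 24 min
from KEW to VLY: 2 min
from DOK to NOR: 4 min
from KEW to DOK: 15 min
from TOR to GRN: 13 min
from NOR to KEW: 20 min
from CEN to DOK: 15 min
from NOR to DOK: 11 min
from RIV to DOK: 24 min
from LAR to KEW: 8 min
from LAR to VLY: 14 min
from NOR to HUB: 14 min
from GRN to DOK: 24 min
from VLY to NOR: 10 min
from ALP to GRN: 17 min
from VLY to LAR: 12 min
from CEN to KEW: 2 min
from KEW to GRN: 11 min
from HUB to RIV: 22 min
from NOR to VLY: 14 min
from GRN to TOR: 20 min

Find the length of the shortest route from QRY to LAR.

36 min

Settle nodes by increasing distance from QRY:
QRY: 0
DOK: 6  (via QRY)
NOR: 10  (via DOK)
RIV: 17  (via DOK)
HUB: 24  (via NOR)
VLY: 24  (via NOR)
KEW: 30  (via NOR)
LAR: 36  (via VLY)
Shortest route: QRY → DOK → NOR → VLY → LAR = 36 min.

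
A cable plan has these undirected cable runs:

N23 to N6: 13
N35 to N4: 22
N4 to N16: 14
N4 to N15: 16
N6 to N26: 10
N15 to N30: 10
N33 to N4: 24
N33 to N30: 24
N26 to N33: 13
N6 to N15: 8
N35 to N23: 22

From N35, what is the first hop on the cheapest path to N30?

Compare a few routes:
N35 → N23 → N6 → N26 → N33 → N30: 22+13+10+13+24 = 82
N35 → N4 → N33 → N30: 22+24+24 = 70
N35 → N23 → N6 → N15 → N30: 22+13+8+10 = 53
N35 → N4 → N15 → N30: 22+16+10 = 48
The minimum is 48 via N35 → N4 → N15 → N30.
So from N35 the first move is to N4.

N4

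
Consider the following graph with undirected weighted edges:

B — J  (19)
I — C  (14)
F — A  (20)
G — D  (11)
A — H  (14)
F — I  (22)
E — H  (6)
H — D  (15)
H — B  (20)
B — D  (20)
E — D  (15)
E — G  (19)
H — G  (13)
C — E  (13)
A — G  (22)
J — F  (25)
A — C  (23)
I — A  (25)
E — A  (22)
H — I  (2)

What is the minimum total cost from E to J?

45

Candidate routes:
E → H → B → J: 6+20+19 = 45
E → H → D → B → J: 6+15+20+19 = 60
E → H → I → F → J: 6+2+22+25 = 55
E → D → B → J: 15+20+19 = 54
The minimum is 45 via E → H → B → J.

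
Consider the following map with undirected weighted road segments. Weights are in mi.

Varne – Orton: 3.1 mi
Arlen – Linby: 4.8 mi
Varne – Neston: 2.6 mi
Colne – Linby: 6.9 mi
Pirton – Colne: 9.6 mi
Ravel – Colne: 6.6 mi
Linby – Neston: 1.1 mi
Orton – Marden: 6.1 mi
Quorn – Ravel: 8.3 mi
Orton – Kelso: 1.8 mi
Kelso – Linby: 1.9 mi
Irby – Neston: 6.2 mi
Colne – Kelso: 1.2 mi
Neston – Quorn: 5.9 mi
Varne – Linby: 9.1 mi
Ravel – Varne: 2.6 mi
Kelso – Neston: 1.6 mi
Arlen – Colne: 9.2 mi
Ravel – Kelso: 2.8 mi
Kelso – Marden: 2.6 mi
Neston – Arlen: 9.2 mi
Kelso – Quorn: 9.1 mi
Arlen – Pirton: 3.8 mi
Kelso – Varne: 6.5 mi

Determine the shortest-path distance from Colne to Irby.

Candidate routes:
Colne - Linby - Neston - Irby: 6.9+1.1+6.2 = 14.2
Colne - Kelso - Neston - Irby: 1.2+1.6+6.2 = 9
Colne - Kelso - Linby - Neston - Irby: 1.2+1.9+1.1+6.2 = 10.4
Cheapest is Colne - Kelso - Neston - Irby at 9 mi.

9 mi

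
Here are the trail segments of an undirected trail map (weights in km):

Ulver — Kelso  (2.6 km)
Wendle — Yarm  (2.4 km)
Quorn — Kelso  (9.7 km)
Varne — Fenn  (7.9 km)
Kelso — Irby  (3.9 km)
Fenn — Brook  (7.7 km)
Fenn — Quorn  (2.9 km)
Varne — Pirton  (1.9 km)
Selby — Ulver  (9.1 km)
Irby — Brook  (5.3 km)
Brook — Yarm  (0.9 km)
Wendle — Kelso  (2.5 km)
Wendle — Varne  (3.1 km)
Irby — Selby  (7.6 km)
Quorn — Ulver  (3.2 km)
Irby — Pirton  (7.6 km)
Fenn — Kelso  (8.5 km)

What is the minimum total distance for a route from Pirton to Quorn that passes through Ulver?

13.3 km

Best Pirton to Ulver: Pirton → Varne → Wendle → Kelso → Ulver costing 10.1
Shortest Ulver→Quorn: Ulver → Quorn = 3.2
Total via Ulver: 10.1 + 3.2 = 13.3 km.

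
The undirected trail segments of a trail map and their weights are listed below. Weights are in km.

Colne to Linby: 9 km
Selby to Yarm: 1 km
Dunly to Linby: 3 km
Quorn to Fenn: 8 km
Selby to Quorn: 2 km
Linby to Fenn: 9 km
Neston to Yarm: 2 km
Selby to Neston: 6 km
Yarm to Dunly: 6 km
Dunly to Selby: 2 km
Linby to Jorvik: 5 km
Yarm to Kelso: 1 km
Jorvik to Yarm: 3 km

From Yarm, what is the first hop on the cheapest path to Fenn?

Selby

Enumerating some paths:
Yarm - Dunly - Selby - Quorn - Fenn: 6+2+2+8 = 18
Yarm - Selby - Dunly - Linby - Fenn: 1+2+3+9 = 15
Yarm - Jorvik - Linby - Fenn: 3+5+9 = 17
Yarm - Selby - Quorn - Fenn: 1+2+8 = 11
The minimum is 11 km via Yarm - Selby - Quorn - Fenn.
So from Yarm the first move is to Selby.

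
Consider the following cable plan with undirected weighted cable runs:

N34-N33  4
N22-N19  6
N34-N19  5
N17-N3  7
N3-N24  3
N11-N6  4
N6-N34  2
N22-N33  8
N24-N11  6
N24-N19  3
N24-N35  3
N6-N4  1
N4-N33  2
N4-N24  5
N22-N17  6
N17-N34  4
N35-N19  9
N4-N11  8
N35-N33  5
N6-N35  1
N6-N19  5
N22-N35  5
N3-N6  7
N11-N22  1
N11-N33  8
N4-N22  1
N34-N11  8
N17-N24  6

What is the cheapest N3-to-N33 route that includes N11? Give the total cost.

13

Best N3 to N11: N3 → N24 → N11 costing 9
Best N11 to N33: N11 → N22 → N4 → N33 costing 4
Total via N11: 9 + 4 = 13.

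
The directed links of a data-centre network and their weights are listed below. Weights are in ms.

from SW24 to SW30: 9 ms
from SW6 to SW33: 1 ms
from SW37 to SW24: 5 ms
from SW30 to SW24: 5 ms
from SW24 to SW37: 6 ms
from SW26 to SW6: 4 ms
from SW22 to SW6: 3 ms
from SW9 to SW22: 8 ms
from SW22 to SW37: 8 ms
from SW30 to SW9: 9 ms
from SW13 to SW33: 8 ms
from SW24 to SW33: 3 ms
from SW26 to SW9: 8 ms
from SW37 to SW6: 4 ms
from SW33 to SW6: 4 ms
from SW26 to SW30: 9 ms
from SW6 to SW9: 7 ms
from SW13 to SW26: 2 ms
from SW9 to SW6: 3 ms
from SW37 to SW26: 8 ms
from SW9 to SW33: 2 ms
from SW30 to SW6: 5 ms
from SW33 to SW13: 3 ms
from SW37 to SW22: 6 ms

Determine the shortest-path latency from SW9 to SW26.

7 ms

Shortest distances from SW9:
SW9: 0
SW33: 2  (via SW9)
SW6: 3  (via SW9)
SW13: 5  (via SW33)
SW26: 7  (via SW13)
Shortest route: SW9 → SW33 → SW13 → SW26 = 7 ms.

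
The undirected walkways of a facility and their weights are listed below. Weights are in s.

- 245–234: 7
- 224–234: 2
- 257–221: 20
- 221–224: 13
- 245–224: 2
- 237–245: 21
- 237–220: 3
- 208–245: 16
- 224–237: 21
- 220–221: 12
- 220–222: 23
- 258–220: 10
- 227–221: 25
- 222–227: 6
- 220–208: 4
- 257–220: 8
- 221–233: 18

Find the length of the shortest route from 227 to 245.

40 s

Enumerating some paths:
227 - 221 - 224 - 234 - 245: 25+13+2+7 = 47
227 - 222 - 220 - 237 - 245: 6+23+3+21 = 53
227 - 222 - 220 - 208 - 245: 6+23+4+16 = 49
227 - 221 - 224 - 245: 25+13+2 = 40
Cheapest is 227 - 221 - 224 - 245 at 40 s.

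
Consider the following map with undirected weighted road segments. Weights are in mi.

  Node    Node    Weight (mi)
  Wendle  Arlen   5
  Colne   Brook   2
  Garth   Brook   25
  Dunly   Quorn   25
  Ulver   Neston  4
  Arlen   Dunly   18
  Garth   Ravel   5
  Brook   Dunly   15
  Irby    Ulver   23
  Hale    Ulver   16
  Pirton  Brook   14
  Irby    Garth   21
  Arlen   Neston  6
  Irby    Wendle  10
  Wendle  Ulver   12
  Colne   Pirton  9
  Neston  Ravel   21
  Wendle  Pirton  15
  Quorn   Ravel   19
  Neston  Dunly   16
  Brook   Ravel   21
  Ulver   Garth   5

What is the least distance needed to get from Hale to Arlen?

Settle nodes by increasing distance from Hale:
Hale: 0
Ulver: 16  (via Hale)
Neston: 20  (via Ulver)
Garth: 21  (via Ulver)
Arlen: 26  (via Neston)
Shortest route: Hale–Ulver–Neston–Arlen = 26 mi.

26 mi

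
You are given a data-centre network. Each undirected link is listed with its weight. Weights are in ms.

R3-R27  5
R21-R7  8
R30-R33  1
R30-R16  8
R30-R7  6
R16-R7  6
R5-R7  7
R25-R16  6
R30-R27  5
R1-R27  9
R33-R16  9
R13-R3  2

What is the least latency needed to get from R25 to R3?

24 ms

Compare a few routes:
R25 → R16 → R33 → R30 → R27 → R3: 6+9+1+5+5 = 26
R25 → R16 → R30 → R27 → R3: 6+8+5+5 = 24
The minimum is 24 ms via R25 → R16 → R30 → R27 → R3.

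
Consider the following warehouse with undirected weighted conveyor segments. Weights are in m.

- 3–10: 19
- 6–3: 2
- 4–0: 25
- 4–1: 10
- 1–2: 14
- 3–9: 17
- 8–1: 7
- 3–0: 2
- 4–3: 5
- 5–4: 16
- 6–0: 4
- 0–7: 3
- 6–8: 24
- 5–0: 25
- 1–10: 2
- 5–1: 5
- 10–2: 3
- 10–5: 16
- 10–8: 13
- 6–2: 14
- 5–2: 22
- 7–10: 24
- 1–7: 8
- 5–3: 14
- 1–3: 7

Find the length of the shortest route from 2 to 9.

Shortest distances from 2:
2: 0
10: 3  (via 2)
1: 5  (via 10)
5: 10  (via 1)
3: 12  (via 1)
8: 12  (via 1)
7: 13  (via 1)
0: 14  (via 3)
6: 14  (via 2)
4: 15  (via 1)
9: 29  (via 3)
Shortest route: 2 → 10 → 1 → 3 → 9 = 29 m.

29 m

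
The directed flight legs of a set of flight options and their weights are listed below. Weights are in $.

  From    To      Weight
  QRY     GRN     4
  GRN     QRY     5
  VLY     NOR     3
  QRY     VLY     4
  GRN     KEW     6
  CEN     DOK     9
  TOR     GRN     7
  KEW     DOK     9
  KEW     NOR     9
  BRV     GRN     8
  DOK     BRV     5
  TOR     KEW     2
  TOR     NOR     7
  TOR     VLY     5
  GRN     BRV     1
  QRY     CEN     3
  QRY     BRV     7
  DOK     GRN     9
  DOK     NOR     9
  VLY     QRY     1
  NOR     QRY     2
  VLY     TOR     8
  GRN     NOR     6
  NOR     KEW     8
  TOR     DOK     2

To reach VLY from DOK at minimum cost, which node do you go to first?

Compare a few routes:
DOK → GRN → NOR → QRY → VLY: 9+6+2+4 = 21
DOK → GRN → QRY → VLY: 9+5+4 = 18
DOK → NOR → QRY → VLY: 9+2+4 = 15
Cheapest is DOK → NOR → QRY → VLY at $15.
So from DOK the first move is to NOR.

NOR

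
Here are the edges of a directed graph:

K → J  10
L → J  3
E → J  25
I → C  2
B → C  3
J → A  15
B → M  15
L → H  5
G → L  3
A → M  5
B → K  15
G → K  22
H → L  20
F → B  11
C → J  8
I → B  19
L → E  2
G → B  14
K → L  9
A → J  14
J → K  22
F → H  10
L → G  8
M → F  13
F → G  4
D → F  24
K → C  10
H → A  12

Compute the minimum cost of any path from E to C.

Shortest distances from E:
E: 0
J: 25  (via E)
A: 40  (via J)
M: 45  (via A)
K: 47  (via J)
L: 56  (via K)
C: 57  (via K)
Shortest route: E–J–K–C = 57.

57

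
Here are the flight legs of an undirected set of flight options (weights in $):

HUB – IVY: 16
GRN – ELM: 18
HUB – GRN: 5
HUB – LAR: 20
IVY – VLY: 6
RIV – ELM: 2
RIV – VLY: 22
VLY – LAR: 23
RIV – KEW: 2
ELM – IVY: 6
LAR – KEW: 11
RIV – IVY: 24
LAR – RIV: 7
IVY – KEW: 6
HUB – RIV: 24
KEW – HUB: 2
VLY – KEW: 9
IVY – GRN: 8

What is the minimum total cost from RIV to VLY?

Enumerating some paths:
RIV - KEW - VLY: 2+9 = 11
RIV - ELM - IVY - VLY: 2+6+6 = 14
RIV - VLY: 22 = 22
RIV - KEW - IVY - VLY: 2+6+6 = 14
The minimum is $11 via RIV - KEW - VLY.

$11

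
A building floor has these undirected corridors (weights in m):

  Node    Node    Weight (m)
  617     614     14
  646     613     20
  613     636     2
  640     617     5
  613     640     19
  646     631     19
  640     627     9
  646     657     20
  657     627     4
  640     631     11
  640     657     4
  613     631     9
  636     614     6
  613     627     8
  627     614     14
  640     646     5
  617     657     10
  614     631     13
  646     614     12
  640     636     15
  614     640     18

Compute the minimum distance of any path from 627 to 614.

Running Dijkstra from 627:
627: 0
657: 4  (via 627)
613: 8  (via 627)
640: 8  (via 657)
636: 10  (via 613)
617: 13  (via 640)
646: 13  (via 640)
614: 14  (via 627)
Shortest route: 627 → 614 = 14 m.

14 m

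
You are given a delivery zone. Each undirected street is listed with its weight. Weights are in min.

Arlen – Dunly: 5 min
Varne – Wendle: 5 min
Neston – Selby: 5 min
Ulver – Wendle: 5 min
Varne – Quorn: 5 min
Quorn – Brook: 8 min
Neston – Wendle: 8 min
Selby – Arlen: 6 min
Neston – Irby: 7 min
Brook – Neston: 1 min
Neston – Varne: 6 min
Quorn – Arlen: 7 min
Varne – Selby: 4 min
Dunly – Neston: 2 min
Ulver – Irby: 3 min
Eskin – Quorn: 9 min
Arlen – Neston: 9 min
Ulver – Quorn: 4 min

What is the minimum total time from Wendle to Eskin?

18 min

Candidate routes:
Wendle - Ulver - Quorn - Eskin: 5+4+9 = 18
Wendle - Varne - Quorn - Eskin: 5+5+9 = 19
The minimum is 18 min via Wendle - Ulver - Quorn - Eskin.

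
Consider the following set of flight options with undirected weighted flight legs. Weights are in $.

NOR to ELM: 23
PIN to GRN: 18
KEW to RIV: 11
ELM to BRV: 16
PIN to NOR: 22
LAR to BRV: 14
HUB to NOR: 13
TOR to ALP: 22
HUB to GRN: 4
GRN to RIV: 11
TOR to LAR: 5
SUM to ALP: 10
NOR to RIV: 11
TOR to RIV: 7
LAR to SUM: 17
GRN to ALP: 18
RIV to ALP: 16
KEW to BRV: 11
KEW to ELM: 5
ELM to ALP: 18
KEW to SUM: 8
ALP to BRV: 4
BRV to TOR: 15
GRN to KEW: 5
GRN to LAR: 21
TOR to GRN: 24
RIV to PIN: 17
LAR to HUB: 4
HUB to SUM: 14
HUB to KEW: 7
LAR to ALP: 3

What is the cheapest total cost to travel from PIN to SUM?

$31

Shortest distances from PIN:
PIN: 0
RIV: 17  (via PIN)
GRN: 18  (via PIN)
NOR: 22  (via PIN)
HUB: 22  (via GRN)
KEW: 23  (via GRN)
TOR: 24  (via RIV)
LAR: 26  (via HUB)
ELM: 28  (via KEW)
ALP: 29  (via LAR)
SUM: 31  (via KEW)
Shortest route: PIN–GRN–KEW–SUM = $31.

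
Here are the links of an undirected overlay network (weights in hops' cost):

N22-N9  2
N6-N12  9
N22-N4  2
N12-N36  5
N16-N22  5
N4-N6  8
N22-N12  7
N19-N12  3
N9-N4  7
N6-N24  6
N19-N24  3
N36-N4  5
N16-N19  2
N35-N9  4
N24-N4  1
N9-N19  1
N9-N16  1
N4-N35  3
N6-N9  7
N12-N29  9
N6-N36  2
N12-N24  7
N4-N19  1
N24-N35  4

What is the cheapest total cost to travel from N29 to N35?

16 hops' cost

Candidate routes:
N29–N12–N19–N24–N35: 9+3+3+4 = 19
N29–N12–N19–N4–N24–N35: 9+3+1+1+4 = 18
N29–N12–N19–N9–N35: 9+3+1+4 = 17
N29–N12–N19–N4–N35: 9+3+1+3 = 16
Cheapest is N29–N12–N19–N4–N35 at 16 hops' cost.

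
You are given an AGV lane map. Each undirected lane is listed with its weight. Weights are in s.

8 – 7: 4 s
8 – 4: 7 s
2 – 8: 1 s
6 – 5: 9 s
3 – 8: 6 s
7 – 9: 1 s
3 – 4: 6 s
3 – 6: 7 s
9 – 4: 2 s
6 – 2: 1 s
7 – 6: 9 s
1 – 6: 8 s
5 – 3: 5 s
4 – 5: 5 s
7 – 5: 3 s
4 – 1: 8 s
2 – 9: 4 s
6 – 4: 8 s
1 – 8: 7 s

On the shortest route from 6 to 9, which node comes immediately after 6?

Candidate routes:
6–2–8–7–9: 1+1+4+1 = 7
6–2–9: 1+4 = 5
The minimum is 5 s via 6–2–9.
So from 6 the first move is to 2.

2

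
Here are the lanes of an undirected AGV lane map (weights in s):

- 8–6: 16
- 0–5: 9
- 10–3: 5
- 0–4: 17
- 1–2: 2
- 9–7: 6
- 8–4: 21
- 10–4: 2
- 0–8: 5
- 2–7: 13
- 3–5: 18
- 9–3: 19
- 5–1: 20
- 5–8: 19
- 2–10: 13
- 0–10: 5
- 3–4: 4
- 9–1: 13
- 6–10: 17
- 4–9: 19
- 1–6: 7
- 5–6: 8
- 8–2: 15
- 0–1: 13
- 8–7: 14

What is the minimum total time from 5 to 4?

16 s

Running Dijkstra from 5:
5: 0
6: 8  (via 5)
0: 9  (via 5)
8: 14  (via 0)
10: 14  (via 0)
1: 15  (via 6)
4: 16  (via 10)
Shortest route: 5 → 0 → 10 → 4 = 16 s.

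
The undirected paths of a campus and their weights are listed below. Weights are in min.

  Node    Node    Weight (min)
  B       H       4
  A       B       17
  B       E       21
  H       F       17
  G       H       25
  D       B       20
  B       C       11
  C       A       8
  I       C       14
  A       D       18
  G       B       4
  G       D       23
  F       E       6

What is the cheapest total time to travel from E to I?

46 min

Enumerating some paths:
E → B → C → I: 21+11+14 = 46
E → F → H → B → C → I: 6+17+4+11+14 = 52
E → B → A → C → I: 21+17+8+14 = 60
Cheapest is E → B → C → I at 46 min.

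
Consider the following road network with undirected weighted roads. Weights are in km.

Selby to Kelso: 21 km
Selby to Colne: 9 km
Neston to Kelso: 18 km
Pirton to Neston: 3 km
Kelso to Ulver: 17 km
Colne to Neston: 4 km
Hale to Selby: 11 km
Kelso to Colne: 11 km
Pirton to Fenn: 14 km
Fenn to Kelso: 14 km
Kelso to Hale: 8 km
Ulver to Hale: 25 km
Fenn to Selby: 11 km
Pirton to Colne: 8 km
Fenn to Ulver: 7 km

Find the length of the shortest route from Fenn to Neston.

Enumerating some paths:
Fenn - Pirton - Colne - Neston: 14+8+4 = 26
Fenn - Pirton - Neston: 14+3 = 17
Fenn - Selby - Colne - Neston: 11+9+4 = 24
Cheapest is Fenn - Pirton - Neston at 17 km.

17 km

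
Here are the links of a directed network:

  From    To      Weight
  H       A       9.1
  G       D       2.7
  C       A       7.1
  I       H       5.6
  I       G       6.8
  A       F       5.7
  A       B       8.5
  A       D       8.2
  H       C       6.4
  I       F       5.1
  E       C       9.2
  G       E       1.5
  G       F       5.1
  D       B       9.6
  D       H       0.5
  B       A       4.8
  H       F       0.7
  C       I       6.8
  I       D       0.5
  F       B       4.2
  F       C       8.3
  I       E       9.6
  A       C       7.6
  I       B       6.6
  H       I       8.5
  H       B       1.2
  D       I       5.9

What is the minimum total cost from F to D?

Running Dijkstra from F:
F: 0
B: 4.2  (via F)
C: 8.3  (via F)
A: 9  (via B)
I: 15.1  (via C)
D: 15.6  (via I)
Shortest route: F–C–I–D = 15.6.

15.6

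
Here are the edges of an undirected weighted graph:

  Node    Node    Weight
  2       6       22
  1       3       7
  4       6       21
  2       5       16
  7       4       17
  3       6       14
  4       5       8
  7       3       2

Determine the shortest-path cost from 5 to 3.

Shortest distances from 5:
5: 0
4: 8  (via 5)
2: 16  (via 5)
7: 25  (via 4)
3: 27  (via 7)
Shortest route: 5–4–7–3 = 27.

27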